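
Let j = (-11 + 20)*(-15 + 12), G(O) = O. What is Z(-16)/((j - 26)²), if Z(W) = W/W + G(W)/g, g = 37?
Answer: 21/103933 ≈ 0.00020205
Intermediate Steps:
j = -27 (j = 9*(-3) = -27)
Z(W) = 1 + W/37 (Z(W) = W/W + W/37 = 1 + W*(1/37) = 1 + W/37)
Z(-16)/((j - 26)²) = (1 + (1/37)*(-16))/((-27 - 26)²) = (1 - 16/37)/((-53)²) = (21/37)/2809 = (21/37)*(1/2809) = 21/103933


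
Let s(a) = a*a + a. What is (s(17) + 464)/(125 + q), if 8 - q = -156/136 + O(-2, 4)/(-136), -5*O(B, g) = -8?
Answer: 130900/22807 ≈ 5.7395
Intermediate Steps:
O(B, g) = 8/5 (O(B, g) = -⅕*(-8) = 8/5)
s(a) = a + a² (s(a) = a² + a = a + a²)
q = 1557/170 (q = 8 - (-156/136 + (8/5)/(-136)) = 8 - (-156*1/136 + (8/5)*(-1/136)) = 8 - (-39/34 - 1/85) = 8 - 1*(-197/170) = 8 + 197/170 = 1557/170 ≈ 9.1588)
(s(17) + 464)/(125 + q) = (17*(1 + 17) + 464)/(125 + 1557/170) = (17*18 + 464)/(22807/170) = (306 + 464)*(170/22807) = 770*(170/22807) = 130900/22807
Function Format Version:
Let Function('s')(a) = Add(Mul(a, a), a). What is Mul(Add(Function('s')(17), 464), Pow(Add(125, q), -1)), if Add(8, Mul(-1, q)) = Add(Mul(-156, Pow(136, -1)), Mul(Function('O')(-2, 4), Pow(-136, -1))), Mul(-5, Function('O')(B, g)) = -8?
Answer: Rational(130900, 22807) ≈ 5.7395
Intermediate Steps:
Function('O')(B, g) = Rational(8, 5) (Function('O')(B, g) = Mul(Rational(-1, 5), -8) = Rational(8, 5))
Function('s')(a) = Add(a, Pow(a, 2)) (Function('s')(a) = Add(Pow(a, 2), a) = Add(a, Pow(a, 2)))
q = Rational(1557, 170) (q = Add(8, Mul(-1, Add(Mul(-156, Pow(136, -1)), Mul(Rational(8, 5), Pow(-136, -1))))) = Add(8, Mul(-1, Add(Mul(-156, Rational(1, 136)), Mul(Rational(8, 5), Rational(-1, 136))))) = Add(8, Mul(-1, Add(Rational(-39, 34), Rational(-1, 85)))) = Add(8, Mul(-1, Rational(-197, 170))) = Add(8, Rational(197, 170)) = Rational(1557, 170) ≈ 9.1588)
Mul(Add(Function('s')(17), 464), Pow(Add(125, q), -1)) = Mul(Add(Mul(17, Add(1, 17)), 464), Pow(Add(125, Rational(1557, 170)), -1)) = Mul(Add(Mul(17, 18), 464), Pow(Rational(22807, 170), -1)) = Mul(Add(306, 464), Rational(170, 22807)) = Mul(770, Rational(170, 22807)) = Rational(130900, 22807)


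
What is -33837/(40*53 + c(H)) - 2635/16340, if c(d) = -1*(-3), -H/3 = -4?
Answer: -111698137/6937964 ≈ -16.100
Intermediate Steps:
H = 12 (H = -3*(-4) = 12)
c(d) = 3
-33837/(40*53 + c(H)) - 2635/16340 = -33837/(40*53 + 3) - 2635/16340 = -33837/(2120 + 3) - 2635*1/16340 = -33837/2123 - 527/3268 = -111698137/6937964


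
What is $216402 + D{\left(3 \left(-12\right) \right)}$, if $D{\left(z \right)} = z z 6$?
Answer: $224178$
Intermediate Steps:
$D{\left(z \right)} = 6 z^{2}$ ($D{\left(z \right)} = z^{2} \cdot 6 = 6 z^{2}$)
$216402 + D{\left(3 \left(-12\right) \right)} = 216402 + 6 \left(3 \left(-12\right)\right)^{2} = 216402 + 6 \left(-36\right)^{2} = 216402 + 6 \cdot 1296 = 216402 + 7776 = 224178$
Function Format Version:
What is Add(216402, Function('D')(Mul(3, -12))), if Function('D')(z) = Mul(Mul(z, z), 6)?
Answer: 224178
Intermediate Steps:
Function('D')(z) = Mul(6, Pow(z, 2)) (Function('D')(z) = Mul(Pow(z, 2), 6) = Mul(6, Pow(z, 2)))
Add(216402, Function('D')(Mul(3, -12))) = Add(216402, Mul(6, Pow(Mul(3, -12), 2))) = Add(216402, Mul(6, Pow(-36, 2))) = Add(216402, Mul(6, 1296)) = Add(216402, 7776) = 224178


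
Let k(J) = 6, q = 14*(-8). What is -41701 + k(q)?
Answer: -41695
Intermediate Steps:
q = -112
-41701 + k(q) = -41701 + 6 = -41695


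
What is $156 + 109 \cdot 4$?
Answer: $592$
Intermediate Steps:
$156 + 109 \cdot 4 = 156 + 436 = 592$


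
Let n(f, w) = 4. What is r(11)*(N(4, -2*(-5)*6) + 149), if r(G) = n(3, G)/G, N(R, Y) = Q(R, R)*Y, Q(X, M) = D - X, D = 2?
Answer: 116/11 ≈ 10.545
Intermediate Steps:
Q(X, M) = 2 - X
N(R, Y) = Y*(2 - R) (N(R, Y) = (2 - R)*Y = Y*(2 - R))
r(G) = 4/G
r(11)*(N(4, -2*(-5)*6) + 149) = (4/11)*((-2*(-5)*6)*(2 - 1*4) + 149) = (4*(1/11))*((10*6)*(2 - 4) + 149) = 4*(60*(-2) + 149)/11 = 4*(-120 + 149)/11 = (4/11)*29 = 116/11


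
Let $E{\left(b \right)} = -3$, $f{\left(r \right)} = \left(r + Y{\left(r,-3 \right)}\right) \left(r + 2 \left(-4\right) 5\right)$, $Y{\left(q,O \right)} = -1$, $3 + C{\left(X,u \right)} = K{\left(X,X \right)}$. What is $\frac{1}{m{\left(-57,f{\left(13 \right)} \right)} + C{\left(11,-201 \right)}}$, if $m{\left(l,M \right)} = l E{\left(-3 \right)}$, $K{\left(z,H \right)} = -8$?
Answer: $\frac{1}{160} \approx 0.00625$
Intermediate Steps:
$C{\left(X,u \right)} = -11$ ($C{\left(X,u \right)} = -3 - 8 = -11$)
$f{\left(r \right)} = \left(-1 + r\right) \left(-40 + r\right)$ ($f{\left(r \right)} = \left(r - 1\right) \left(r + 2 \left(-4\right) 5\right) = \left(-1 + r\right) \left(r - 40\right) = \left(-1 + r\right) \left(-40 + r\right)$)
$m{\left(l,M \right)} = - 3 l$ ($m{\left(l,M \right)} = l \left(-3\right) = - 3 l$)
$\frac{1}{m{\left(-57,f{\left(13 \right)} \right)} + C{\left(11,-201 \right)}} = \frac{1}{\left(-3\right) \left(-57\right) - 11} = \frac{1}{171 - 11} = \frac{1}{160}$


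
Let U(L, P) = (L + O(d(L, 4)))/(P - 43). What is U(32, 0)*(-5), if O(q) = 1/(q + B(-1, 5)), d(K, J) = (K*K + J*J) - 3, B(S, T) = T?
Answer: 166725/44806 ≈ 3.7210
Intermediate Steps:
d(K, J) = -3 + J² + K² (d(K, J) = (K² + J²) - 3 = (J² + K²) - 3 = -3 + J² + K²)
O(q) = 1/(5 + q) (O(q) = 1/(q + 5) = 1/(5 + q))
U(L, P) = (L + 1/(18 + L²))/(-43 + P) (U(L, P) = (L + 1/(5 + (-3 + 4² + L²)))/(P - 43) = (L + 1/(5 + (-3 + 16 + L²)))/(-43 + P) = (L + 1/(5 + (13 + L²)))/(-43 + P) = (L + 1/(18 + L²))/(-43 + P))
U(32, 0)*(-5) = ((1 + 32*(18 + 32²))/((-43 + 0)*(18 + 32²)))*(-5) = ((1 + 32*(18 + 1024))/((-43)*(18 + 1024)))*(-5) = -1/43*(1 + 32*1042)/1042*(-5) = -1/43*1/1042*(1 + 33344)*(-5) = -1/43*1/1042*33345*(-5) = -33345/44806*(-5) = 166725/44806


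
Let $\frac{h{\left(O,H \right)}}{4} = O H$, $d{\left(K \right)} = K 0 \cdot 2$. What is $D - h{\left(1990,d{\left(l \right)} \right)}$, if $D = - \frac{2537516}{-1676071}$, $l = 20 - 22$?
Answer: $\frac{2537516}{1676071} \approx 1.514$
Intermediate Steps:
$l = -2$ ($l = 20 - 22 = -2$)
$d{\left(K \right)} = 0$ ($d{\left(K \right)} = 0 \cdot 2 = 0$)
$h{\left(O,H \right)} = 4 H O$ ($h{\left(O,H \right)} = 4 O H = 4 H O$)
$D = \frac{2537516}{1676071}$ ($D = \left(-2537516\right) \left(- \frac{1}{1676071}\right) = \frac{2537516}{1676071} \approx 1.514$)
$D - h{\left(1990,d{\left(l \right)} \right)} = \frac{2537516}{1676071} - 4 \cdot 0 \cdot 1990 = \frac{2537516}{1676071} - 0 = \frac{2537516}{1676071} + 0 = \frac{2537516}{1676071}$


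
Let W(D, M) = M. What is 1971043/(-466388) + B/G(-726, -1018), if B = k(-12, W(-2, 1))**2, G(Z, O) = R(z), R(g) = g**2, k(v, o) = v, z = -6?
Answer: -105491/466388 ≈ -0.22619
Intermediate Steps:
G(Z, O) = 36 (G(Z, O) = (-6)**2 = 36)
B = 144 (B = (-12)**2 = 144)
1971043/(-466388) + B/G(-726, -1018) = 1971043/(-466388) + 144/36 = 1971043*(-1/466388) + 144*(1/36) = -1971043/466388 + 4 = -105491/466388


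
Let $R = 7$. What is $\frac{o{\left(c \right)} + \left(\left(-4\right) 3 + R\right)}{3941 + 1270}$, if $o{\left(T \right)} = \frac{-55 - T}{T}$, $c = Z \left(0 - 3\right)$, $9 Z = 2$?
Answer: $\frac{17}{1158} \approx 0.01468$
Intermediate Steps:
$Z = \frac{2}{9}$ ($Z = \frac{1}{9} \cdot 2 = \frac{2}{9} \approx 0.22222$)
$c = - \frac{2}{3}$ ($c = \frac{2 \left(0 - 3\right)}{9} = \frac{2}{9} \left(-3\right) = - \frac{2}{3} \approx -0.66667$)
$o{\left(T \right)} = \frac{-55 - T}{T}$
$\frac{o{\left(c \right)} + \left(\left(-4\right) 3 + R\right)}{3941 + 1270} = \frac{\frac{-55 - - \frac{2}{3}}{- \frac{2}{3}} + \left(\left(-4\right) 3 + 7\right)}{3941 + 1270} = \frac{- \frac{3 \left(-55 + \frac{2}{3}\right)}{2} + \left(-12 + 7\right)}{5211} = \left(\left(- \frac{3}{2}\right) \left(- \frac{163}{3}\right) - 5\right) \frac{1}{5211} = \left(\frac{163}{2} - 5\right) \frac{1}{5211} = \frac{153}{2} \cdot \frac{1}{5211} = \frac{17}{1158}$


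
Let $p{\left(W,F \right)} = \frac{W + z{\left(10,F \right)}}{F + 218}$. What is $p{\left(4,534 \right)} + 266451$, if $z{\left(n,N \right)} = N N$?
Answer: $\frac{25082039}{94} \approx 2.6683 \cdot 10^{5}$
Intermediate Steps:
$z{\left(n,N \right)} = N^{2}$
$p{\left(W,F \right)} = \frac{W + F^{2}}{218 + F}$ ($p{\left(W,F \right)} = \frac{W + F^{2}}{F + 218} = \frac{W + F^{2}}{218 + F}$)
$p{\left(4,534 \right)} + 266451 = \frac{4 + 534^{2}}{218 + 534} + 266451 = \frac{4 + 285156}{752} + 266451 = \frac{1}{752} \cdot 285160 + 266451 = \frac{35645}{94} + 266451 = \frac{25082039}{94}$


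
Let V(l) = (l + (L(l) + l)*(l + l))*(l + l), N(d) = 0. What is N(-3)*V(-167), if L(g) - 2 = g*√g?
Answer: 0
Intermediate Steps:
L(g) = 2 + g^(3/2) (L(g) = 2 + g*√g = 2 + g^(3/2))
V(l) = 2*l*(l + 2*l*(2 + l + l^(3/2))) (V(l) = (l + ((2 + l^(3/2)) + l)*(l + l))*(l + l) = (l + (2 + l + l^(3/2))*(2*l))*(2*l) = (l + 2*l*(2 + l + l^(3/2)))*(2*l) = 2*l*(l + 2*l*(2 + l + l^(3/2))))
N(-3)*V(-167) = 0*((-167)²*(10 + 4*(-167) + 4*(-167)^(3/2))) = 0*(27889*(10 - 668 + 4*(-167*I*√167))) = 0*(27889*(10 - 668 - 668*I*√167)) = 0*(27889*(-658 - 668*I*√167)) = 0*(-18350962 - 18629852*I*√167) = 0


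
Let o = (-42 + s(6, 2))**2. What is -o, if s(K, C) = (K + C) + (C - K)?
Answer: -1444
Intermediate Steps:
s(K, C) = 2*C (s(K, C) = (C + K) + (C - K) = 2*C)
o = 1444 (o = (-42 + 2*2)**2 = (-42 + 4)**2 = (-38)**2 = 1444)
-o = -1*1444 = -1444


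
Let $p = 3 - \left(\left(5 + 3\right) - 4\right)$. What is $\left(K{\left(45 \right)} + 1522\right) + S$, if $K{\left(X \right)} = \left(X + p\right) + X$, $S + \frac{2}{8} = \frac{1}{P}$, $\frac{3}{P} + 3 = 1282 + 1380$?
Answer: $\frac{29965}{12} \approx 2497.1$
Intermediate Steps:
$P = \frac{3}{2659}$ ($P = \frac{3}{-3 + \left(1282 + 1380\right)} = \frac{3}{-3 + 2662} = \frac{3}{2659} \approx 0.0011282$)
$p = -1$ ($p = 3 - \left(8 - 4\right) = 3 - 4 = -1$)
$S = \frac{10633}{12}$ ($S = - \frac{1}{4} + \frac{1}{\frac{3}{2659}} = - \frac{1}{4} + \frac{2659}{3} = \frac{10633}{12} \approx 886.08$)
$K{\left(X \right)} = -1 + 2 X$ ($K{\left(X \right)} = \left(X - 1\right) + X = \left(-1 + X\right) + X = -1 + 2 X$)
$\left(K{\left(45 \right)} + 1522\right) + S = \left(\left(-1 + 2 \cdot 45\right) + 1522\right) + \frac{10633}{12} = \left(\left(-1 + 90\right) + 1522\right) + \frac{10633}{12} = \left(89 + 1522\right) + \frac{10633}{12} = 1611 + \frac{10633}{12} = \frac{29965}{12}$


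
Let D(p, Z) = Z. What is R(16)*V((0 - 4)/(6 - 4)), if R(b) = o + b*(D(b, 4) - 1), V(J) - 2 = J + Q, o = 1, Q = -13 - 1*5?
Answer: -882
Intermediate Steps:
Q = -18 (Q = -13 - 5 = -18)
V(J) = -16 + J (V(J) = 2 + (J - 18) = 2 + (-18 + J) = -16 + J)
R(b) = 1 + 3*b (R(b) = 1 + b*(4 - 1) = 1 + b*3 = 1 + 3*b)
R(16)*V((0 - 4)/(6 - 4)) = (1 + 3*16)*(-16 + (0 - 4)/(6 - 4)) = (1 + 48)*(-16 - 4/2) = 49*(-16 - 4*½) = 49*(-16 - 2) = 49*(-18) = -882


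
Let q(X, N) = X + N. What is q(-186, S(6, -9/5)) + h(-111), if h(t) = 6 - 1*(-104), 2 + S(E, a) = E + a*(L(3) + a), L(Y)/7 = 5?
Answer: -3294/25 ≈ -131.76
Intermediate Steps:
L(Y) = 35 (L(Y) = 7*5 = 35)
S(E, a) = -2 + E + a*(35 + a) (S(E, a) = -2 + (E + a*(35 + a)) = -2 + E + a*(35 + a))
q(X, N) = N + X
h(t) = 110 (h(t) = 6 + 104 = 110)
q(-186, S(6, -9/5)) + h(-111) = ((-2 + 6 + (-9/5)² + 35*(-9/5)) - 186) + 110 = ((-2 + 6 + 81/25 - 63) - 186) + 110 = (-1394/25 - 186) + 110 = -6044/25 + 110 = -3294/25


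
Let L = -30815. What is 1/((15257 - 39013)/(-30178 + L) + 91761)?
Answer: 60993/5596802429 ≈ 1.0898e-5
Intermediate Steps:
1/((15257 - 39013)/(-30178 + L) + 91761) = 1/((15257 - 39013)/(-30178 - 30815) + 91761) = 1/(-23756/(-60993) + 91761) = 1/(-23756*(-1/60993) + 91761) = 1/(23756/60993 + 91761) = 1/(5596802429/60993) = 60993/5596802429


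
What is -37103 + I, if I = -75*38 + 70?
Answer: -39883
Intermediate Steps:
I = -2780 (I = -2850 + 70 = -2780)
-37103 + I = -37103 - 2780 = -39883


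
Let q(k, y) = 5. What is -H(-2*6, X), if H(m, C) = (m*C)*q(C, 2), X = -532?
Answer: -31920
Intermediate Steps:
H(m, C) = 5*C*m (H(m, C) = (m*C)*5 = (C*m)*5 = 5*C*m)
-H(-2*6, X) = -5*(-532)*(-2*6) = -5*(-532)*(-12) = -1*31920 = -31920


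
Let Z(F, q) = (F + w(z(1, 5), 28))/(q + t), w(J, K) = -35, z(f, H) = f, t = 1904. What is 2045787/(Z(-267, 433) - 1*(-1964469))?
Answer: 4781004219/4590963751 ≈ 1.0414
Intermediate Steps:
Z(F, q) = (-35 + F)/(1904 + q) (Z(F, q) = (F - 35)/(q + 1904) = (-35 + F)/(1904 + q))
2045787/(Z(-267, 433) - 1*(-1964469)) = 2045787/((-35 - 267)/(1904 + 433) - 1*(-1964469)) = 2045787/(-302/2337 + 1964469) = 2045787/(4590963751/2337) = 2045787*(2337/4590963751) = 4781004219/4590963751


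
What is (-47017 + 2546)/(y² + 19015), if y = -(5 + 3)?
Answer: -44471/19079 ≈ -2.3309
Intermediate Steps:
y = -8 (y = -1*8 = -8)
(-47017 + 2546)/(y² + 19015) = (-47017 + 2546)/((-8)² + 19015) = -44471/(64 + 19015) = -44471/19079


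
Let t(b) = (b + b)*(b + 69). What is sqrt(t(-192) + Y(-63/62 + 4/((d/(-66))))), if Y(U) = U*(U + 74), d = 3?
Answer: sqrt(186697997)/62 ≈ 220.38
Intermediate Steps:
Y(U) = U*(74 + U)
t(b) = 2*b*(69 + b) (t(b) = (2*b)*(69 + b) = 2*b*(69 + b))
sqrt(t(-192) + Y(-63/62 + 4/((d/(-66))))) = sqrt(2*(-192)*(69 - 192) + (-63/62 + 4/((3/(-66))))*(74 + (-63/62 + 4/((3/(-66)))))) = sqrt(2*(-192)*(-123) + (-63*1/62 + 4/((3*(-1/66))))*(74 + (-63*1/62 + 4/((3*(-1/66)))))) = sqrt(47232 + (-63/62 + 4/(-1/22))*(74 + (-63/62 + 4/(-1/22)))) = sqrt(47232 + (-63/62 + 4*(-22))*(74 + (-63/62 + 4*(-22)))) = sqrt(47232 + (-63/62 - 88)*(74 + (-63/62 - 88))) = sqrt(47232 - 5519*(74 - 5519/62)/62) = sqrt(47232 - 5519/62*(-931/62)) = sqrt(47232 + 5138189/3844) = sqrt(186697997/3844) = sqrt(186697997)/62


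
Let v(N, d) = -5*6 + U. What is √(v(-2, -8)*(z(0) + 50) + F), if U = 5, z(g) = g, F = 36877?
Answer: √35627 ≈ 188.75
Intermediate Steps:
v(N, d) = -25 (v(N, d) = -5*6 + 5 = -30 + 5 = -25)
√(v(-2, -8)*(z(0) + 50) + F) = √(-25*(0 + 50) + 36877) = √(-25*50 + 36877) = √(-1250 + 36877) = √35627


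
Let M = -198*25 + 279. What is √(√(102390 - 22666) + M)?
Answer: √(-4671 + 2*√19931) ≈ 66.247*I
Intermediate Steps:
M = -4671 (M = -4950 + 279 = -4671)
√(√(102390 - 22666) + M) = √(√(102390 - 22666) - 4671) = √(√79724 - 4671) = √(2*√19931 - 4671) = √(-4671 + 2*√19931)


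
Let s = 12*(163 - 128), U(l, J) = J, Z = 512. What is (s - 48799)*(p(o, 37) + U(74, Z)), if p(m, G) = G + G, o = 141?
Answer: -28350094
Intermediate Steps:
p(m, G) = 2*G
s = 420 (s = 12*35 = 420)
(s - 48799)*(p(o, 37) + U(74, Z)) = (420 - 48799)*(2*37 + 512) = -48379*(74 + 512) = -48379*586 = -28350094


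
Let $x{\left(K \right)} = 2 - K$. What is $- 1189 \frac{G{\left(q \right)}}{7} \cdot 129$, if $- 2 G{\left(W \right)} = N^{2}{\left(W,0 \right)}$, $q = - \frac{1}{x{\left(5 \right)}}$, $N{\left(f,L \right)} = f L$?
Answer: $0$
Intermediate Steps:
$N{\left(f,L \right)} = L f$
$q = \frac{1}{3}$ ($q = - \frac{1}{2 - 5} = - \frac{1}{-3} = \left(-1\right) \left(- \frac{1}{3}\right) = \frac{1}{3} \approx 0.33333$)
$G{\left(W \right)} = 0$ ($G{\left(W \right)} = - \frac{\left(0 W\right)^{2}}{2} = - \frac{0^{2}}{2} = \left(- \frac{1}{2}\right) 0 = 0$)
$- 1189 \frac{G{\left(q \right)}}{7} \cdot 129 = - 1189 \cdot \frac{0}{7} \cdot 129 = - 1189 \cdot 0 \cdot \frac{1}{7} \cdot 129 = \left(-1189\right) 0 \cdot 129 = 0 \cdot 129 = 0$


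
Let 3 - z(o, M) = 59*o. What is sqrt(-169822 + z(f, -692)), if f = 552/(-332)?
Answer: I*sqrt(1169207305)/83 ≈ 411.97*I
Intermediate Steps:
f = -138/83 (f = 552*(-1/332) = -138/83 ≈ -1.6627)
z(o, M) = 3 - 59*o
sqrt(-169822 + z(f, -692)) = sqrt(-169822 + (3 - 59*(-138/83))) = sqrt(-169822 + (3 + 8142/83)) = sqrt(-169822 + 8391/83) = sqrt(-14086835/83) = I*sqrt(1169207305)/83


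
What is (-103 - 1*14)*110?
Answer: -12870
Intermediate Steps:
(-103 - 1*14)*110 = (-103 - 14)*110 = -117*110 = -12870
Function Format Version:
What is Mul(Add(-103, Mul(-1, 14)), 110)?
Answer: -12870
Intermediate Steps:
Mul(Add(-103, Mul(-1, 14)), 110) = Mul(Add(-103, -14), 110) = Mul(-117, 110) = -12870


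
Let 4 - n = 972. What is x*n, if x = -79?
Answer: 76472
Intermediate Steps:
n = -968 (n = 4 - 1*972 = 4 - 972 = -968)
x*n = -79*(-968) = 76472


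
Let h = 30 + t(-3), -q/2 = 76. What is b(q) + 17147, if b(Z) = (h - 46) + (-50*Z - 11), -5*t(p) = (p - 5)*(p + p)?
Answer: 123552/5 ≈ 24710.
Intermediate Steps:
q = -152 (q = -2*76 = -152)
t(p) = -2*p*(-5 + p)/5 (t(p) = -(p - 5)*(p + p)/5 = -(-5 + p)*2*p/5 = -2*p*(-5 + p)/5)
h = 102/5 (h = 30 + (⅖)*(-3)*(5 - 1*(-3)) = 30 + (⅖)*(-3)*(5 + 3) = 30 + (⅖)*(-3)*8 = 30 - 48/5 = 102/5 ≈ 20.400)
b(Z) = -183/5 - 50*Z (b(Z) = (102/5 - 46) + (-50*Z - 11) = -128/5 + (-11 - 50*Z) = -183/5 - 50*Z)
b(q) + 17147 = (-183/5 - 50*(-152)) + 17147 = (-183/5 + 7600) + 17147 = 37817/5 + 17147 = 123552/5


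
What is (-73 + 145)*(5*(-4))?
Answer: -1440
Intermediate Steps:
(-73 + 145)*(5*(-4)) = 72*(-20) = -1440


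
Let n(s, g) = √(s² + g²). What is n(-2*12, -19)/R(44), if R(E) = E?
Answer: √937/44 ≈ 0.69569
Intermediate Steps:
n(s, g) = √(g² + s²)
n(-2*12, -19)/R(44) = √((-19)² + (-2*12)²)/44 = √(361 + (-24)²)*(1/44) = √(361 + 576)*(1/44) = √937*(1/44) = √937/44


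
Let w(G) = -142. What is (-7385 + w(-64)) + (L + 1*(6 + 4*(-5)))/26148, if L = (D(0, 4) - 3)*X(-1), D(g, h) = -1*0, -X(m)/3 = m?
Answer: -196816019/26148 ≈ -7527.0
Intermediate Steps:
X(m) = -3*m
D(g, h) = 0
L = -9 (L = (0 - 3)*(-3*(-1)) = -3*3 = -9)
(-7385 + w(-64)) + (L + 1*(6 + 4*(-5)))/26148 = (-7385 - 142) + (-9 + 1*(6 + 4*(-5)))/26148 = -7527 + (-9 + 1*(6 - 20))*(1/26148) = -7527 + (-9 + 1*(-14))*(1/26148) = -7527 + (-9 - 14)*(1/26148) = -7527 - 23*1/26148 = -7527 - 23/26148 = -196816019/26148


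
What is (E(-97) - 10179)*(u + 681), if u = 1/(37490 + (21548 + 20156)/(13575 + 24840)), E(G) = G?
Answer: -55376906389902/7913297 ≈ -6.9980e+6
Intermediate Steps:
u = 2955/110786158 (u = 1/(37490 + 41704/38415) = 1/(37490 + 41704*(1/38415)) = 1/(37490 + 3208/2955) = 1/(110786158/2955) = 2955/110786158 ≈ 2.6673e-5)
(E(-97) - 10179)*(u + 681) = (-97 - 10179)*(2955/110786158 + 681) = -10276*75445376553/110786158 = -55376906389902/7913297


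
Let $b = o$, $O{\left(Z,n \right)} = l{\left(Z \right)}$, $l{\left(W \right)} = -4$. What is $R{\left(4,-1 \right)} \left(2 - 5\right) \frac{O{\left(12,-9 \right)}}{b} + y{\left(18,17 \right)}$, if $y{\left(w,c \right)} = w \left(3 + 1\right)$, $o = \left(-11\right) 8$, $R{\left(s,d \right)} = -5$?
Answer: $\frac{1599}{22} \approx 72.682$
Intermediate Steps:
$O{\left(Z,n \right)} = -4$
$o = -88$
$y{\left(w,c \right)} = 4 w$ ($y{\left(w,c \right)} = w 4 = 4 w$)
$b = -88$
$R{\left(4,-1 \right)} \left(2 - 5\right) \frac{O{\left(12,-9 \right)}}{b} + y{\left(18,17 \right)} = - 5 \left(2 - 5\right) \left(- \frac{4}{-88}\right) + 4 \cdot 18 = \left(-5\right) \left(-3\right) \left(\left(-4\right) \left(- \frac{1}{88}\right)\right) + 72 = 15 \cdot \frac{1}{22} + 72 = \frac{15}{22} + 72 = \frac{1599}{22}$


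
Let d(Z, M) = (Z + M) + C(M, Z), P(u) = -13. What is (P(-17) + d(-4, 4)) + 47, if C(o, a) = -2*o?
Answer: 26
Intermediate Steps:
d(Z, M) = Z - M (d(Z, M) = (Z + M) - 2*M = (M + Z) - 2*M = Z - M)
(P(-17) + d(-4, 4)) + 47 = (-13 + (-4 - 1*4)) + 47 = (-13 + (-4 - 4)) + 47 = (-13 - 8) + 47 = -21 + 47 = 26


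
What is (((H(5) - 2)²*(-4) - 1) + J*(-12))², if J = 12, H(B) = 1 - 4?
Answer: 60025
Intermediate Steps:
H(B) = -3
(((H(5) - 2)²*(-4) - 1) + J*(-12))² = (((-3 - 2)²*(-4) - 1) + 12*(-12))² = (((-5)²*(-4) - 1) - 144)² = ((25*(-4) - 1) - 144)² = ((-100 - 1) - 144)² = (-101 - 144)² = (-245)² = 60025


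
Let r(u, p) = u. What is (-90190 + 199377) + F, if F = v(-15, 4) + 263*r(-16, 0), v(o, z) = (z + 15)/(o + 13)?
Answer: 209939/2 ≈ 1.0497e+5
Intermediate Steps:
v(o, z) = (15 + z)/(13 + o)
F = -8435/2 (F = (15 + 4)/(13 - 15) + 263*(-16) = 19/(-2) - 4208 = -½*19 - 4208 = -19/2 - 4208 = -8435/2 ≈ -4217.5)
(-90190 + 199377) + F = (-90190 + 199377) - 8435/2 = 109187 - 8435/2 = 209939/2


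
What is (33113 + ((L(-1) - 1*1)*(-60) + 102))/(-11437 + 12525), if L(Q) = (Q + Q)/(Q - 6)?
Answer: 232805/7616 ≈ 30.568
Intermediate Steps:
L(Q) = 2*Q/(-6 + Q) (L(Q) = (2*Q)/(-6 + Q) = 2*Q/(-6 + Q))
(33113 + ((L(-1) - 1*1)*(-60) + 102))/(-11437 + 12525) = (33113 + ((2*(-1)/(-6 - 1) - 1*1)*(-60) + 102))/(-11437 + 12525) = (33113 + ((2*(-1)/(-7) - 1)*(-60) + 102))/1088 = (33113 + ((2*(-1)*(-⅐) - 1)*(-60) + 102))*(1/1088) = (33113 + ((2/7 - 1)*(-60) + 102))*(1/1088) = (33113 + (-5/7*(-60) + 102))*(1/1088) = (33113 + (300/7 + 102))*(1/1088) = (33113 + 1014/7)*(1/1088) = (232805/7)*(1/1088) = 232805/7616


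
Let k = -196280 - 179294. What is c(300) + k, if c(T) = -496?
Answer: -376070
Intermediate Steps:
k = -375574
c(300) + k = -496 - 375574 = -376070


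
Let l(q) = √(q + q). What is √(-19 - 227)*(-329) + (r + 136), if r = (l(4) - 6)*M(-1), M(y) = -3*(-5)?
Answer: 46 + 30*√2 - 329*I*√246 ≈ 88.426 - 5160.2*I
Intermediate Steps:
l(q) = √2*√q (l(q) = √(2*q) = √2*√q)
M(y) = 15
r = -90 + 30*√2 (r = (√2*√4 - 6)*15 = (√2*2 - 6)*15 = (2*√2 - 6)*15 = (-6 + 2*√2)*15 = -90 + 30*√2 ≈ -47.574)
√(-19 - 227)*(-329) + (r + 136) = √(-19 - 227)*(-329) + ((-90 + 30*√2) + 136) = √(-246)*(-329) + (46 + 30*√2) = (I*√246)*(-329) + (46 + 30*√2) = -329*I*√246 + (46 + 30*√2) = 46 + 30*√2 - 329*I*√246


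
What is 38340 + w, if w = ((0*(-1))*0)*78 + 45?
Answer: 38385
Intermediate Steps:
w = 45 (w = (0*0)*78 + 45 = 0*78 + 45 = 0 + 45 = 45)
38340 + w = 38340 + 45 = 38385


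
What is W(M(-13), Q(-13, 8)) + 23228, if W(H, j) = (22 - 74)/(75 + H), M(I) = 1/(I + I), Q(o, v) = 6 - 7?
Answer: 45270020/1949 ≈ 23227.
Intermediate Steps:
Q(o, v) = -1
M(I) = 1/(2*I)
W(H, j) = -52/(75 + H)
W(M(-13), Q(-13, 8)) + 23228 = -52/(75 + (½)/(-13)) + 23228 = -52/(75 + (½)*(-1/13)) + 23228 = -52/(75 - 1/26) + 23228 = -52/1949/26 + 23228 = -52*26/1949 + 23228 = -1352/1949 + 23228 = 45270020/1949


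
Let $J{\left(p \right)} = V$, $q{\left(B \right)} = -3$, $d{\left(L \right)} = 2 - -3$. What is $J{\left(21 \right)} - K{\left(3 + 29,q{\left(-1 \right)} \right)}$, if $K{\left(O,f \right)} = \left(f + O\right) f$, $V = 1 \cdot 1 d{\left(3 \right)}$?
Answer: $92$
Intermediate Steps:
$d{\left(L \right)} = 5$ ($d{\left(L \right)} = 2 + 3 = 5$)
$V = 5$ ($V = 1 \cdot 1 \cdot 5 = 1 \cdot 5 = 5$)
$K{\left(O,f \right)} = f \left(O + f\right)$ ($K{\left(O,f \right)} = \left(O + f\right) f = f \left(O + f\right)$)
$J{\left(p \right)} = 5$
$J{\left(21 \right)} - K{\left(3 + 29,q{\left(-1 \right)} \right)} = 5 - - 3 \left(\left(3 + 29\right) - 3\right) = 5 - - 3 \left(32 - 3\right) = 5 - \left(-3\right) 29 = 5 - -87 = 5 + 87 = 92$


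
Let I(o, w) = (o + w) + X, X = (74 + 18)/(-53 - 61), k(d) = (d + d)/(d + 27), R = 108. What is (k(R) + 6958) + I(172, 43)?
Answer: 2044531/285 ≈ 7173.8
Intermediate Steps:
k(d) = 2*d/(27 + d) (k(d) = (2*d)/(27 + d) = 2*d/(27 + d))
X = -46/57 (X = 92/(-114) = 92*(-1/114) = -46/57 ≈ -0.80702)
I(o, w) = -46/57 + o + w (I(o, w) = (o + w) - 46/57 = -46/57 + o + w)
(k(R) + 6958) + I(172, 43) = (2*108/(27 + 108) + 6958) + (-46/57 + 172 + 43) = (2*108/135 + 6958) + 12209/57 = (2*108*(1/135) + 6958) + 12209/57 = (8/5 + 6958) + 12209/57 = 34798/5 + 12209/57 = 2044531/285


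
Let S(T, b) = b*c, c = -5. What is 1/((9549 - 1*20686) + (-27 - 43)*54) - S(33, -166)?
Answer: -12381111/14917 ≈ -830.00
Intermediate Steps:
S(T, b) = -5*b (S(T, b) = b*(-5) = -5*b)
1/((9549 - 1*20686) + (-27 - 43)*54) - S(33, -166) = 1/((9549 - 1*20686) + (-27 - 43)*54) - (-5)*(-166) = 1/((9549 - 20686) - 70*54) - 1*830 = 1/(-11137 - 3780) - 830 = 1/(-14917) - 830 = -1/14917 - 830 = -12381111/14917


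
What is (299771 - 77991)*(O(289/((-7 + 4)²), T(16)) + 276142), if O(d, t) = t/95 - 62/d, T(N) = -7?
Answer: 336281624181412/5491 ≈ 6.1242e+10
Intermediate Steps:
O(d, t) = -62/d + t/95 (O(d, t) = t*(1/95) - 62/d = t/95 - 62/d = -62/d + t/95)
(299771 - 77991)*(O(289/((-7 + 4)²), T(16)) + 276142) = (299771 - 77991)*((-62*(-7 + 4)²/289 + (1/95)*(-7)) + 276142) = 221780*((-62/(289/((-3)²)) - 7/95) + 276142) = 221780*((-62/(289/9) - 7/95) + 276142) = 221780*((-62/(289*(⅑)) - 7/95) + 276142) = 221780*((-62/289/9 - 7/95) + 276142) = 221780*((-62*9/289 - 7/95) + 276142) = 221780*((-558/289 - 7/95) + 276142) = 221780*(-55033/27455 + 276142) = 221780*(7581423577/27455) = 336281624181412/5491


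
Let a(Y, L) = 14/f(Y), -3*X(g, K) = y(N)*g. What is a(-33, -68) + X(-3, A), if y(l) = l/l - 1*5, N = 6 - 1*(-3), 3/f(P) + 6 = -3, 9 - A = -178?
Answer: -46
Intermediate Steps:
A = 187 (A = 9 - 1*(-178) = 9 + 178 = 187)
f(P) = -⅓ (f(P) = 3/(-6 - 3) = 3/(-9) = 3*(-⅑) = -⅓)
N = 9 (N = 6 + 3 = 9)
y(l) = -4 (y(l) = 1 - 5 = -4)
X(g, K) = 4*g/3 (X(g, K) = -(-4)*g/3 = 4*g/3)
a(Y, L) = -42 (a(Y, L) = 14/(-⅓) = 14*(-3) = -42)
a(-33, -68) + X(-3, A) = -42 + (4/3)*(-3) = -42 - 4 = -46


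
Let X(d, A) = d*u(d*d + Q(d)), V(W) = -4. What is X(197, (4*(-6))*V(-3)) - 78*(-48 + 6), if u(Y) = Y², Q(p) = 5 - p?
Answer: 293780723009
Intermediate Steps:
X(d, A) = d*(5 + d² - d)² (X(d, A) = d*(d*d + (5 - d))² = d*(d² + (5 - d))² = d*(5 + d² - d)²)
X(197, (4*(-6))*V(-3)) - 78*(-48 + 6) = 197*(5 + 197² - 1*197)² - 78*(-48 + 6) = 197*(5 + 38809 - 197)² - 78*(-42) = 197*38617² + 3276 = 197*1491272689 + 3276 = 293780719733 + 3276 = 293780723009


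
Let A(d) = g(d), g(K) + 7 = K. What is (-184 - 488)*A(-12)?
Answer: 12768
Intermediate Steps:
g(K) = -7 + K
A(d) = -7 + d
(-184 - 488)*A(-12) = (-184 - 488)*(-7 - 12) = -672*(-19) = 12768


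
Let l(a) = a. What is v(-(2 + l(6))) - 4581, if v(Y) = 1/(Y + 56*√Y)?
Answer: -14402665/3144 - 7*I*√2/1572 ≈ -4581.0 - 0.0062974*I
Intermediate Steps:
v(-(2 + l(6))) - 4581 = 1/(-(2 + 6) + 56*√(-(2 + 6))) - 4581 = 1/(-1*8 + 56*√(-1*8)) - 4581 = 1/(-8 + 56*√(-8)) - 4581 = 1/(-8 + 56*(2*I*√2)) - 4581 = 1/(-8 + 112*I*√2) - 4581 = -4581 + 1/(-8 + 112*I*√2)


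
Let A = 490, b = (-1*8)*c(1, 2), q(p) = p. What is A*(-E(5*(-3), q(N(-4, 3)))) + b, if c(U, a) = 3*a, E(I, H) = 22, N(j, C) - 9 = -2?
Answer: -10828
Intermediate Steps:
N(j, C) = 7 (N(j, C) = 9 - 2 = 7)
b = -48 (b = (-1*8)*(3*2) = -8*6 = -48)
A*(-E(5*(-3), q(N(-4, 3)))) + b = 490*(-1*22) - 48 = 490*(-22) - 48 = -10780 - 48 = -10828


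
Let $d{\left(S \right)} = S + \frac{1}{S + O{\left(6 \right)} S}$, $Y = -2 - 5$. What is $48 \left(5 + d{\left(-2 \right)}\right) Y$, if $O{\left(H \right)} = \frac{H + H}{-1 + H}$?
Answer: $- \frac{16296}{17} \approx -958.59$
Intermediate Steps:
$O{\left(H \right)} = \frac{2 H}{-1 + H}$
$Y = -7$
$d{\left(S \right)} = S + \frac{5}{17 S}$ ($d{\left(S \right)} = S + \frac{1}{S + 2 \cdot 6 \frac{1}{-1 + 6} S} = S + \frac{1}{S + 2 \cdot 6 \cdot \frac{1}{5} S} = S + \frac{1}{S + \frac{12 S}{5}} = S + \frac{1}{\frac{17}{5} S} = S + \frac{5}{17 S}$)
$48 \left(5 + d{\left(-2 \right)}\right) Y = 48 \left(5 - \left(2 - \frac{5}{17 \left(-2\right)}\right)\right) \left(-7\right) = 48 \left(5 + \left(-2 + \frac{5}{17} \left(- \frac{1}{2}\right)\right)\right) \left(-7\right) = 48 \left(5 - \frac{73}{34}\right) \left(-7\right) = 48 \cdot \frac{97}{34} \left(-7\right) = 48 \left(- \frac{679}{34}\right) = - \frac{16296}{17}$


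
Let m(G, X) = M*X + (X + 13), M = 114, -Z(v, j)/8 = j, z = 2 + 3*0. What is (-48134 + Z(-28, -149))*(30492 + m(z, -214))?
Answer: -276723090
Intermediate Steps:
z = 2 (z = 2 + 0 = 2)
Z(v, j) = -8*j
m(G, X) = 13 + 115*X (m(G, X) = 114*X + (X + 13) = 114*X + (13 + X) = 13 + 115*X)
(-48134 + Z(-28, -149))*(30492 + m(z, -214)) = (-48134 - 8*(-149))*(30492 + (13 + 115*(-214))) = (-48134 + 1192)*(30492 + (13 - 24610)) = -46942*(30492 - 24597) = -46942*5895 = -276723090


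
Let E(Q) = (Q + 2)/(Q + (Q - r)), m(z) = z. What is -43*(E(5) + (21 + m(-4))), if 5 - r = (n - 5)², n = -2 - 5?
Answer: -109220/149 ≈ -733.02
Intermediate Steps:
n = -7
r = -139 (r = 5 - (-7 - 5)² = 5 - 1*(-12)² = 5 - 1*144 = 5 - 144 = -139)
E(Q) = (2 + Q)/(139 + 2*Q) (E(Q) = (Q + 2)/(Q + (Q - 1*(-139))) = (2 + Q)/(Q + (Q + 139)) = (2 + Q)/(Q + (139 + Q)) = (2 + Q)/(139 + 2*Q))
-43*(E(5) + (21 + m(-4))) = -43*((2 + 5)/(139 + 2*5) + (21 - 4)) = -43*(7/(139 + 10) + 17) = -43*(7/149 + 17) = -43*2540/149 = -109220/149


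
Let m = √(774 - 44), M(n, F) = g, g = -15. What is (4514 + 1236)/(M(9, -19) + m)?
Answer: 17250/101 + 1150*√730/101 ≈ 478.43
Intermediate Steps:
M(n, F) = -15
m = √730 ≈ 27.019
(4514 + 1236)/(M(9, -19) + m) = (4514 + 1236)/(-15 + √730) = 5750/(-15 + √730)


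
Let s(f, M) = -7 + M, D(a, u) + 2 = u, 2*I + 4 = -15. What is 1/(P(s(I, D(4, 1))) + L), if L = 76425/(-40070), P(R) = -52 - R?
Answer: -8014/367901 ≈ -0.021783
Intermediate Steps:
I = -19/2 (I = -2 + (½)*(-15) = -2 - 15/2 = -19/2 ≈ -9.5000)
D(a, u) = -2 + u
L = -15285/8014 (L = 76425*(-1/40070) = -15285/8014 ≈ -1.9073)
1/(P(s(I, D(4, 1))) + L) = 1/((-52 - (-7 + (-2 + 1))) - 15285/8014) = 1/((-52 - (-7 - 1)) - 15285/8014) = 1/((-52 - 1*(-8)) - 15285/8014) = 1/((-52 + 8) - 15285/8014) = 1/(-44 - 15285/8014) = 1/(-367901/8014) = -8014/367901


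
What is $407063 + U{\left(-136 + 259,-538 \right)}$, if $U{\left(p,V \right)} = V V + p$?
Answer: $696630$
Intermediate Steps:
$U{\left(p,V \right)} = p + V^{2}$ ($U{\left(p,V \right)} = V^{2} + p = p + V^{2}$)
$407063 + U{\left(-136 + 259,-538 \right)} = 407063 + \left(\left(-136 + 259\right) + \left(-538\right)^{2}\right) = 407063 + \left(123 + 289444\right) = 407063 + 289567 = 696630$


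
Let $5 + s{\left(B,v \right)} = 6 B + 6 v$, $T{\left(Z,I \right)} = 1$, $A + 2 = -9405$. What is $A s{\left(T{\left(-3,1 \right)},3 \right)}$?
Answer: $-178733$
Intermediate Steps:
$A = -9407$ ($A = -2 - 9405 = -9407$)
$s{\left(B,v \right)} = -5 + 6 B + 6 v$ ($s{\left(B,v \right)} = -5 + \left(6 B + 6 v\right) = -5 + 6 B + 6 v$)
$A s{\left(T{\left(-3,1 \right)},3 \right)} = - 9407 \left(-5 + 6 \cdot 1 + 6 \cdot 3\right) = - 9407 \left(-5 + 6 + 18\right) = \left(-9407\right) 19 = -178733$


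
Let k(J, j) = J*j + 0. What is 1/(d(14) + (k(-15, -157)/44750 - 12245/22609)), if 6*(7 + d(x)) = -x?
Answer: -607051650/5962647133 ≈ -0.10181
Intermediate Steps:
k(J, j) = J*j
d(x) = -7 - x/6 (d(x) = -7 + (-x)/6 = -7 - x/6)
1/(d(14) + (k(-15, -157)/44750 - 12245/22609)) = 1/((-7 - ⅙*14) + (-15*(-157)/44750 - 12245/22609)) = 1/((-7 - 7/3) + (2355*(1/44750) - 12245*1/22609)) = 1/(-28/3 + (471/8950 - 12245/22609)) = 1/(-28/3 - 98943911/202350550) = 1/(-5962647133/607051650) = -607051650/5962647133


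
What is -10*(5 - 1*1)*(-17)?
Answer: 680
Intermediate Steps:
-10*(5 - 1*1)*(-17) = -10*(5 - 1)*(-17) = -10*4*(-17) = -40*(-17) = 680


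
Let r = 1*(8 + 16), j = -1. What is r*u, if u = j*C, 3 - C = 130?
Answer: 3048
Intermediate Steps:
C = -127 (C = 3 - 1*130 = 3 - 130 = -127)
u = 127 (u = -1*(-127) = 127)
r = 24 (r = 1*24 = 24)
r*u = 24*127 = 3048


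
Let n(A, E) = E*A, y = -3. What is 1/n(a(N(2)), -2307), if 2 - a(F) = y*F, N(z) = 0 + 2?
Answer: -1/18456 ≈ -5.4183e-5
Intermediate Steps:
N(z) = 2
a(F) = 2 + 3*F (a(F) = 2 - (-3)*F = 2 + 3*F)
n(A, E) = A*E
1/n(a(N(2)), -2307) = 1/((2 + 3*2)*(-2307)) = 1/((2 + 6)*(-2307)) = 1/(8*(-2307)) = 1/(-18456) = -1/18456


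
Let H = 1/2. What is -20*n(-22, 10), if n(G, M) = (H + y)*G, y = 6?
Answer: 2860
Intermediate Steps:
H = 1/2 ≈ 0.50000
n(G, M) = 13*G/2 (n(G, M) = (1/2 + 6)*G = 13*G/2)
-20*n(-22, 10) = -130*(-22) = -20*(-143) = 2860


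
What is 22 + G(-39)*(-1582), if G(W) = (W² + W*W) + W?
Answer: -4750724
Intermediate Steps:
G(W) = W + 2*W² (G(W) = (W² + W²) + W = 2*W² + W = W + 2*W²)
22 + G(-39)*(-1582) = 22 - 39*(1 + 2*(-39))*(-1582) = 22 - 39*(1 - 78)*(-1582) = 22 - 39*(-77)*(-1582) = 22 + 3003*(-1582) = 22 - 4750746 = -4750724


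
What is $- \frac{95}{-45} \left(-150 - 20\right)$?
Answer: $- \frac{3230}{9} \approx -358.89$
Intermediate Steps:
$- \frac{95}{-45} \left(-150 - 20\right) = \left(-95\right) \left(- \frac{1}{45}\right) \left(-170\right) = \frac{19}{9} \left(-170\right) = - \frac{3230}{9}$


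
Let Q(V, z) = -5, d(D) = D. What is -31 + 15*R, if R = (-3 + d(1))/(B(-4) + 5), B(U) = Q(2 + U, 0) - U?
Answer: -77/2 ≈ -38.500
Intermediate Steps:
B(U) = -5 - U
R = -½ (R = (-3 + 1)/((-5 - 1*(-4)) + 5) = -2/((-5 + 4) + 5) = -2/(-1 + 5) = -2/4 = -2*¼ = -½ ≈ -0.50000)
-31 + 15*R = -31 + 15*(-½) = -31 - 15/2 = -77/2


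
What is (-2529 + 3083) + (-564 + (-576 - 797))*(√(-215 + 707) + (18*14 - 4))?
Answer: -479822 - 3874*√123 ≈ -5.2279e+5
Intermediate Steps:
(-2529 + 3083) + (-564 + (-576 - 797))*(√(-215 + 707) + (18*14 - 4)) = 554 + (-564 - 1373)*(√492 + (252 - 4)) = 554 - 1937*(2*√123 + 248) = 554 - 1937*(248 + 2*√123) = 554 + (-480376 - 3874*√123) = -479822 - 3874*√123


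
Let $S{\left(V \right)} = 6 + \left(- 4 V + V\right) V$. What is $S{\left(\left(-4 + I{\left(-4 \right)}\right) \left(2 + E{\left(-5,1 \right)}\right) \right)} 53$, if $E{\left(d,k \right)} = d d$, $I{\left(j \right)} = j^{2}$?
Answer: $-16690866$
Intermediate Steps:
$E{\left(d,k \right)} = d^{2}$
$S{\left(V \right)} = 6 - 3 V^{2}$ ($S{\left(V \right)} = 6 + - 3 V V = 6 - 3 V^{2}$)
$S{\left(\left(-4 + I{\left(-4 \right)}\right) \left(2 + E{\left(-5,1 \right)}\right) \right)} 53 = \left(6 - 3 \left(\left(-4 + \left(-4\right)^{2}\right) \left(2 + \left(-5\right)^{2}\right)\right)^{2}\right) 53 = \left(6 - 3 \left(\left(-4 + 16\right) \left(2 + 25\right)\right)^{2}\right) 53 = \left(6 - 3 \left(12 \cdot 27\right)^{2}\right) 53 = \left(6 - 3 \cdot 324^{2}\right) 53 = \left(6 - 314928\right) 53 = \left(-314922\right) 53 = -16690866$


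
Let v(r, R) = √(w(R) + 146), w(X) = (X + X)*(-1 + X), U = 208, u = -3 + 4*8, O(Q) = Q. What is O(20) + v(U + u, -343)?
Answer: 20 + √236130 ≈ 505.93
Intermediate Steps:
u = 29 (u = -3 + 32 = 29)
w(X) = 2*X*(-1 + X) (w(X) = (2*X)*(-1 + X) = 2*X*(-1 + X))
v(r, R) = √(146 + 2*R*(-1 + R)) (v(r, R) = √(2*R*(-1 + R) + 146) = √(146 + 2*R*(-1 + R)))
O(20) + v(U + u, -343) = 20 + √2*√(73 - 343*(-1 - 343)) = 20 + √2*√(73 - 343*(-344)) = 20 + √2*√(73 + 117992) = 20 + √2*√118065 = 20 + √236130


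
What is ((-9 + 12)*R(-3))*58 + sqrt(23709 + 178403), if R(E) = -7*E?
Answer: 3654 + 8*sqrt(3158) ≈ 4103.6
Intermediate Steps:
((-9 + 12)*R(-3))*58 + sqrt(23709 + 178403) = ((-9 + 12)*(-7*(-3)))*58 + sqrt(23709 + 178403) = (3*21)*58 + sqrt(202112) = 63*58 + 8*sqrt(3158) = 3654 + 8*sqrt(3158)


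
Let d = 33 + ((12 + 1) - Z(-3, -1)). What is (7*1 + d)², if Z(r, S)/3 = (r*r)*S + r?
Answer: 7921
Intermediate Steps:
Z(r, S) = 3*r + 3*S*r² (Z(r, S) = 3*((r*r)*S + r) = 3*(r²*S + r) = 3*(S*r² + r) = 3*(r + S*r²) = 3*r + 3*S*r²)
d = 82 (d = 33 + ((12 + 1) - 3*(-3)*(1 - 1*(-3))) = 33 + (13 - 3*(-3)*(1 + 3)) = 33 + (13 - 3*(-3)*4) = 33 + (13 - 1*(-36)) = 33 + (13 + 36) = 33 + 49 = 82)
(7*1 + d)² = (7*1 + 82)² = (7 + 82)² = 89² = 7921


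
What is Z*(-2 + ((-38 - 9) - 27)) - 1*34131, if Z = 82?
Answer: -40363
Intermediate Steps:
Z*(-2 + ((-38 - 9) - 27)) - 1*34131 = 82*(-2 + ((-38 - 9) - 27)) - 1*34131 = 82*(-2 + (-47 - 27)) - 34131 = 82*(-2 - 74) - 34131 = 82*(-76) - 34131 = -6232 - 34131 = -40363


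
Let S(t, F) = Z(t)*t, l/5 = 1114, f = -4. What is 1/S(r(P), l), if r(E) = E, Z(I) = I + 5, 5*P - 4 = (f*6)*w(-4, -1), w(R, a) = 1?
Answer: -¼ ≈ -0.25000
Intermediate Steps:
P = -4 (P = ⅘ + (-4*6*1)/5 = ⅘ + (-24*1)/5 = ⅘ + (⅕)*(-24) = ⅘ - 24/5 = -4)
Z(I) = 5 + I
l = 5570 (l = 5*1114 = 5570)
S(t, F) = t*(5 + t) (S(t, F) = (5 + t)*t = t*(5 + t))
1/S(r(P), l) = 1/(-4*(5 - 4)) = 1/(-4*1) = 1/(-4) = -¼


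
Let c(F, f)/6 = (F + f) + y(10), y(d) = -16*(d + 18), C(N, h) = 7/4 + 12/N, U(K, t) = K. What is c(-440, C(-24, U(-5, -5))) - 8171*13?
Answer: -223087/2 ≈ -1.1154e+5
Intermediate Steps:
C(N, h) = 7/4 + 12/N (C(N, h) = 7*(1/4) + 12/N = 7/4 + 12/N)
y(d) = -288 - 16*d (y(d) = -16*(18 + d) = -288 - 16*d)
c(F, f) = -2688 + 6*F + 6*f (c(F, f) = 6*((F + f) + (-288 - 16*10)) = 6*((F + f) + (-288 - 160)) = 6*((F + f) - 448) = 6*(-448 + F + f) = -2688 + 6*F + 6*f)
c(-440, C(-24, U(-5, -5))) - 8171*13 = (-2688 + 6*(-440) + 6*(7/4 + 12/(-24))) - 8171*13 = (-2688 - 2640 + 6*(7/4 + 12*(-1/24))) - 1*106223 = (-2688 - 2640 + 6*(7/4 - 1/2)) - 106223 = (-2688 - 2640 + 6*(5/4)) - 106223 = (-2688 - 2640 + 15/2) - 106223 = -10641/2 - 106223 = -223087/2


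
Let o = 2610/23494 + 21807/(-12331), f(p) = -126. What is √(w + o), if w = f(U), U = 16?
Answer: 6*I*√74403600234865022/144852257 ≈ 11.299*I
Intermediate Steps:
w = -126
o = -240074874/144852257 (o = 2610*(1/23494) + 21807*(-1/12331) = 1305/11747 - 21807/12331 = -240074874/144852257 ≈ -1.6574)
√(w + o) = √(-126 - 240074874/144852257) = √(-18491459256/144852257) = 6*I*√74403600234865022/144852257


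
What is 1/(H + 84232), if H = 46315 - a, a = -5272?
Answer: 1/135819 ≈ 7.3627e-6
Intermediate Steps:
H = 51587 (H = 46315 - 1*(-5272) = 46315 + 5272 = 51587)
1/(H + 84232) = 1/(51587 + 84232) = 1/135819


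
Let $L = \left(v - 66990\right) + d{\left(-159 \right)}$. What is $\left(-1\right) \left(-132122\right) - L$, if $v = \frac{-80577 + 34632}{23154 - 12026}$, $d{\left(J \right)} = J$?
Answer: $\frac{2217533633}{11128} \approx 1.9928 \cdot 10^{5}$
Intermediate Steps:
$v = - \frac{45945}{11128} \approx -4.1288$
$L = - \frac{747280017}{11128}$ ($L = \left(- \frac{45945}{11128} - 66990\right) - 159 = - \frac{745510665}{11128} - 159 = - \frac{747280017}{11128} \approx -67153.0$)
$\left(-1\right) \left(-132122\right) - L = \left(-1\right) \left(-132122\right) - - \frac{747280017}{11128} = 132122 + \frac{747280017}{11128} = \frac{2217533633}{11128}$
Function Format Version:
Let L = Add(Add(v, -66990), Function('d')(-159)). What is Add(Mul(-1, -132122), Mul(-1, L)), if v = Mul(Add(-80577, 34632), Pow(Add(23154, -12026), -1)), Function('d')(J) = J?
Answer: Rational(2217533633, 11128) ≈ 1.9928e+5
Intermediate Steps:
v = Rational(-45945, 11128) (v = Mul(-45945, Pow(11128, -1)) = Mul(-45945, Rational(1, 11128)) = Rational(-45945, 11128) ≈ -4.1288)
L = Rational(-747280017, 11128) (L = Add(Add(Rational(-45945, 11128), -66990), -159) = Add(Rational(-745510665, 11128), -159) = Rational(-747280017, 11128) ≈ -67153.)
Add(Mul(-1, -132122), Mul(-1, L)) = Add(Mul(-1, -132122), Mul(-1, Rational(-747280017, 11128))) = Add(132122, Rational(747280017, 11128)) = Rational(2217533633, 11128)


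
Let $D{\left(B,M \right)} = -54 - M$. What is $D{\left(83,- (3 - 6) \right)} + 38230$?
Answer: $38173$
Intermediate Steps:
$D{\left(83,- (3 - 6) \right)} + 38230 = \left(-54 - - (3 - 6)\right) + 38230 = \left(-54 - \left(-1\right) \left(-3\right)\right) + 38230 = \left(-54 - 3\right) + 38230 = -57 + 38230 = 38173$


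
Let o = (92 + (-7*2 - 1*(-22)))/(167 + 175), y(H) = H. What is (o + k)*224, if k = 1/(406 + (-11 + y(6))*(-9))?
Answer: 5089504/77121 ≈ 65.994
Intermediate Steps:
o = 50/171 (o = (92 + (-14 + 22))/342 = (92 + 8)*(1/342) = 100*(1/342) = 50/171 ≈ 0.29240)
k = 1/451 (k = 1/(406 + (-11 + 6)*(-9)) = 1/(406 - 5*(-9)) = 1/(406 + 45) = 1/451 ≈ 0.0022173)
(o + k)*224 = (50/171 + 1/451)*224 = (22721/77121)*224 = 5089504/77121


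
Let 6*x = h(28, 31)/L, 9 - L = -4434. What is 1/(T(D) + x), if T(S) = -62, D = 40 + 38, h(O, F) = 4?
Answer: -13329/826396 ≈ -0.016129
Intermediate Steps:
L = 4443 (L = 9 - 1*(-4434) = 9 + 4434 = 4443)
D = 78
x = 2/13329 (x = (4/4443)/6 = (4*(1/4443))/6 = (⅙)*(4/4443) = 2/13329 ≈ 0.00015005)
1/(T(D) + x) = 1/(-62 + 2/13329) = 1/(-826396/13329) = -13329/826396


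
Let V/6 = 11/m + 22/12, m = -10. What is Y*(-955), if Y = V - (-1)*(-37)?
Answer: 31133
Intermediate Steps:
V = 22/5 (V = 6*(11/(-10) + 22/12) = 6*(11*(-1/10) + 22*(1/12)) = 6*(-11/10 + 11/6) = 6*(11/15) = 22/5 ≈ 4.4000)
Y = -163/5 (Y = 22/5 - (-1)*(-37) = 22/5 - 1*37 = 22/5 - 37 = -163/5 ≈ -32.600)
Y*(-955) = -163/5*(-955) = 31133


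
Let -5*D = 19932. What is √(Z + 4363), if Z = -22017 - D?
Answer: I*√341690/5 ≈ 116.91*I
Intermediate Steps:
D = -19932/5 (D = -⅕*19932 = -19932/5 ≈ -3986.4)
Z = -90153/5 (Z = -22017 - 1*(-19932/5) = -22017 + 19932/5 = -90153/5 ≈ -18031.)
√(Z + 4363) = √(-90153/5 + 4363) = √(-68338/5) = I*√341690/5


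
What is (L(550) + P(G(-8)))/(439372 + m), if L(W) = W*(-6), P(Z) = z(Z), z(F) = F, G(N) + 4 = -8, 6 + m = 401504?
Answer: -184/46715 ≈ -0.0039388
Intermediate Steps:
m = 401498 (m = -6 + 401504 = 401498)
G(N) = -12 (G(N) = -4 - 8 = -12)
P(Z) = Z
L(W) = -6*W
(L(550) + P(G(-8)))/(439372 + m) = (-6*550 - 12)/(439372 + 401498) = (-3300 - 12)/840870 = -3312*1/840870 = -184/46715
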